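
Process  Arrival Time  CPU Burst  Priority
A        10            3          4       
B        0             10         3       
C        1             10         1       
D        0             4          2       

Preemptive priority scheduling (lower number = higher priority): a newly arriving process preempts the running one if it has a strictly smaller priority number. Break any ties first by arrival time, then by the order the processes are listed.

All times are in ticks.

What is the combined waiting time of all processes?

Schedule: | D 0-1 | C 1-11 | D 11-14 | B 14-24 | A 24-27 |
Completion: A=27  B=24  C=11  D=14
Turnaround (C−A): A=17  B=24  C=10  D=14
Waiting = turnaround − burst: A=14, B=14, C=0, D=10
Total waiting = 14 + 14 + 0 + 10 = 38

38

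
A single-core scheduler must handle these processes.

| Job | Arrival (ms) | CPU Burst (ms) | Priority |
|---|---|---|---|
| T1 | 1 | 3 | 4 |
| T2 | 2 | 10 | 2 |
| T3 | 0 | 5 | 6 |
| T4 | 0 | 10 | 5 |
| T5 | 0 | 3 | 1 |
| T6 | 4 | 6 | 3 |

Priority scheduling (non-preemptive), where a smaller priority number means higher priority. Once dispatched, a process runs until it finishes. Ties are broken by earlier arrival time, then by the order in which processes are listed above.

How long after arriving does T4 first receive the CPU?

Schedule: | T5 0-3 | T2 3-13 | T6 13-19 | T1 19-22 | T4 22-32 | T3 32-37 |
Completion: T1=22  T2=13  T3=37  T4=32  T5=3  T6=19
Turnaround (C−A): T1=21  T2=11  T3=37  T4=32  T5=3  T6=15
Response(T4) = first start − arrival = 22 − 0 = 22

22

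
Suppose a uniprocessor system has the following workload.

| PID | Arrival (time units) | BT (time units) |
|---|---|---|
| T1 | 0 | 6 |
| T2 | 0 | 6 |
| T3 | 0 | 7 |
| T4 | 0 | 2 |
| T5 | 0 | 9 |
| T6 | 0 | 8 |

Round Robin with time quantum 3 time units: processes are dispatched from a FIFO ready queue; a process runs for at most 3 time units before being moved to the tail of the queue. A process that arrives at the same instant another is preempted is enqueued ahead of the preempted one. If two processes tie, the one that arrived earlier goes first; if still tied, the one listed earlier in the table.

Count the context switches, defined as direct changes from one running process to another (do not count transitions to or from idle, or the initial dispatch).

Timeline: | T1 0-3 | T2 3-6 | T3 6-9 | T4 9-11 | T5 11-14 | T6 14-17 | T1 17-20 | T2 20-23 | T3 23-26 | T5 26-29 | T6 29-32 | T3 32-33 | T5 33-36 | T6 36-38 |
Completion: T1=20  T2=23  T3=33  T4=11  T5=36  T6=38

13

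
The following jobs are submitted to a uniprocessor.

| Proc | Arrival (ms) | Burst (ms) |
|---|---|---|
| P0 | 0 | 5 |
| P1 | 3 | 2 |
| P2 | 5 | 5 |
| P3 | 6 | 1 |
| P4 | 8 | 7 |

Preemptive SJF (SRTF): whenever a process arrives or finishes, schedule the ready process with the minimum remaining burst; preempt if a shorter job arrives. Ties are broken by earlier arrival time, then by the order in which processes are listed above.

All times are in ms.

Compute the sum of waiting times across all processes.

Gantt: | P0 0-5 | P1 5-7 | P3 7-8 | P2 8-13 | P4 13-20 |
Completion: P0=5  P1=7  P2=13  P3=8  P4=20
Turnaround (C−A): P0=5  P1=4  P2=8  P3=2  P4=12
Waiting = turnaround − burst: P0=0, P1=2, P2=3, P3=1, P4=5
Total waiting = 0 + 2 + 3 + 1 + 5 = 11

11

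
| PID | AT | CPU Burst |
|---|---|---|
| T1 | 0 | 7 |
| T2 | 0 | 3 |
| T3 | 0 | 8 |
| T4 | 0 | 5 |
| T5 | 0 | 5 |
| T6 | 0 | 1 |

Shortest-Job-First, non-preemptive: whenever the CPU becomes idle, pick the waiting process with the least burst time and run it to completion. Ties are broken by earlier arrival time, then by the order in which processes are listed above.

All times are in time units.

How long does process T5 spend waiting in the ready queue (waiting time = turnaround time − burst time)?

9

Schedule: | T6 0-1 | T2 1-4 | T4 4-9 | T5 9-14 | T1 14-21 | T3 21-29 |
Completion: T1=21  T2=4  T3=29  T4=9  T5=14  T6=1
Turnaround (C−A): T1=21  T2=4  T3=29  T4=9  T5=14  T6=1
Waiting(T5) = turnaround − burst = 14 − 5 = 9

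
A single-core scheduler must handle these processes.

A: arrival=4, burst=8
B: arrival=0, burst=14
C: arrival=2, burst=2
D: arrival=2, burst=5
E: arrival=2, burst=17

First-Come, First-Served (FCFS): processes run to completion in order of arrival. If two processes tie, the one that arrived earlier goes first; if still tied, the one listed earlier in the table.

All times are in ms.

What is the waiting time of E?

Timeline: | B 0-14 | C 14-16 | D 16-21 | E 21-38 | A 38-46 |
Completion: A=46  B=14  C=16  D=21  E=38
Turnaround (C−A): A=42  B=14  C=14  D=19  E=36
Waiting(E) = turnaround − burst = 36 − 17 = 19

19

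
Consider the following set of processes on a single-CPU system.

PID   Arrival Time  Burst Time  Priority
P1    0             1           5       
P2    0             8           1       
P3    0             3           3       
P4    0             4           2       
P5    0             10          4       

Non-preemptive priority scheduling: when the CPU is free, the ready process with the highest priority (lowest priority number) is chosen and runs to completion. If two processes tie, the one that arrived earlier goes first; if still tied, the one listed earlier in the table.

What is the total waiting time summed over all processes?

60

Gantt: | P2 0-8 | P4 8-12 | P3 12-15 | P5 15-25 | P1 25-26 |
Completion: P1=26  P2=8  P3=15  P4=12  P5=25
Turnaround (C−A): P1=26  P2=8  P3=15  P4=12  P5=25
Waiting = turnaround − burst: P1=25, P2=0, P3=12, P4=8, P5=15
Total waiting = 25 + 0 + 12 + 8 + 15 = 60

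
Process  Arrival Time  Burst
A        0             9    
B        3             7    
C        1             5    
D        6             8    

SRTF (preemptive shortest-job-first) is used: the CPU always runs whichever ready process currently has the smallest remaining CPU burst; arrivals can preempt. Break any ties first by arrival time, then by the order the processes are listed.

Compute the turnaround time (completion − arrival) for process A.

21

Gantt: | A 0-1 | C 1-6 | B 6-13 | A 13-21 | D 21-29 |
Completion: A=21  B=13  C=6  D=29
Turnaround (C−A): A=21  B=10  C=5  D=23
Turnaround(A) = completion − arrival = 21 − 0 = 21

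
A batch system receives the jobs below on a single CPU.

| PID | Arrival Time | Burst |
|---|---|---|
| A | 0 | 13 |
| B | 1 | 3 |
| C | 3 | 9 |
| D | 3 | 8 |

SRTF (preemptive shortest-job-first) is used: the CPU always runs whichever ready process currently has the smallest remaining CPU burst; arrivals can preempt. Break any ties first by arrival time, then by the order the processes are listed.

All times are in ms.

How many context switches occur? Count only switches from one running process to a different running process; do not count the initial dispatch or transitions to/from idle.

4

Timeline: | A 0-1 | B 1-4 | D 4-12 | C 12-21 | A 21-33 |
Completion: A=33  B=4  C=21  D=12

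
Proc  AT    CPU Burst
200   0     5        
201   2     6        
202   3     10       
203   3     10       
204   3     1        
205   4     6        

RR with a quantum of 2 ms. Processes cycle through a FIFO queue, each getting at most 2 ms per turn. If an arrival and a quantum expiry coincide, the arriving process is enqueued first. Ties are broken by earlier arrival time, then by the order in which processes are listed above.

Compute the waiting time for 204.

7

Timeline: | 200 0-2 | 201 2-4 | 200 4-6 | 202 6-8 | 203 8-10 | 204 10-11 | 205 11-13 | 201 13-15 | 200 15-16 | 202 16-18 | 203 18-20 | 205 20-22 | 201 22-24 | 202 24-26 | 203 26-28 | 205 28-30 | 202 30-32 | 203 32-34 | 202 34-36 | 203 36-38 |
Completion: 200=16  201=24  202=36  203=38  204=11  205=30
Turnaround (C−A): 200=16  201=22  202=33  203=35  204=8  205=26
Waiting(204) = turnaround − burst = 8 − 1 = 7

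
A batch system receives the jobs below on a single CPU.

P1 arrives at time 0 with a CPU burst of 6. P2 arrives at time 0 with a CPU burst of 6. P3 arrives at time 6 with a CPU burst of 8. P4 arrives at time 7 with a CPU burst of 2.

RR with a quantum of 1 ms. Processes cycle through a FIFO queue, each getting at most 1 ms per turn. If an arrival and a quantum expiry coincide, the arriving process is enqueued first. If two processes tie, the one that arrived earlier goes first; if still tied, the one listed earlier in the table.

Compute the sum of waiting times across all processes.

33

Schedule: | P1 0-1 | P2 1-2 | P1 2-3 | P2 3-4 | P1 4-5 | P2 5-6 | P1 6-7 | P3 7-8 | P2 8-9 | P4 9-10 | P1 10-11 | P3 11-12 | P2 12-13 | P4 13-14 | P1 14-15 | P3 15-16 | P2 16-17 | P3 17-22 |
Completion: P1=15  P2=17  P3=22  P4=14
Waiting = turnaround − burst: P1=9, P2=11, P3=8, P4=5
Total waiting = 9 + 11 + 8 + 5 = 33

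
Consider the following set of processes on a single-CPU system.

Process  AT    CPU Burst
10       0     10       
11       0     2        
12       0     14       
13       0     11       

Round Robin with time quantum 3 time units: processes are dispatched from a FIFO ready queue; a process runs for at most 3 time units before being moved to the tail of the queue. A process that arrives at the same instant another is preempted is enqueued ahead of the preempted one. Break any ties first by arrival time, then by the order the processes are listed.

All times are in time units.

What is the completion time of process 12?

Timeline: | 10 0-3 | 11 3-5 | 12 5-8 | 13 8-11 | 10 11-14 | 12 14-17 | 13 17-20 | 10 20-23 | 12 23-26 | 13 26-29 | 10 29-30 | 12 30-33 | 13 33-35 | 12 35-37 |
Completion: 10=30  11=5  12=37  13=35
Turnaround (C−A): 10=30  11=5  12=37  13=35

37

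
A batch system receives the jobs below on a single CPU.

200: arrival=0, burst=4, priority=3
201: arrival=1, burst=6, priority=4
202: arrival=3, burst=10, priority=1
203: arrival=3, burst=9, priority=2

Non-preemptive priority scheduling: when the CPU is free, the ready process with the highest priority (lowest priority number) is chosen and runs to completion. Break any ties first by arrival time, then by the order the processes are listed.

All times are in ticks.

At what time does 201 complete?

Gantt: | 200 0-4 | 202 4-14 | 203 14-23 | 201 23-29 |
Completion: 200=4  201=29  202=14  203=23
Turnaround (C−A): 200=4  201=28  202=11  203=20

29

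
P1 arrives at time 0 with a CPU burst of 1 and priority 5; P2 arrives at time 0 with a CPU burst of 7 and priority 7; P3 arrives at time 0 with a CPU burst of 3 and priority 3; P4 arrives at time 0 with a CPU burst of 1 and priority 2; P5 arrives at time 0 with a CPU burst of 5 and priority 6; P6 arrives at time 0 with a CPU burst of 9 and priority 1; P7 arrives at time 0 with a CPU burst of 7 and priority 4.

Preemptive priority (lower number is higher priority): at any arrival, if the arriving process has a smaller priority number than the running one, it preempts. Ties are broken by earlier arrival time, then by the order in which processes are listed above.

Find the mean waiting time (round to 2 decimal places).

14.14

Schedule: | P6 0-9 | P4 9-10 | P3 10-13 | P7 13-20 | P1 20-21 | P5 21-26 | P2 26-33 |
Completion: P1=21  P2=33  P3=13  P4=10  P5=26  P6=9  P7=20
Waiting times: P1=20, P2=26, P3=10, P4=9, P5=21, P6=0, P7=13
Average waiting = (20+26+10+9+21+0+13) / 7 = 99/7 = 14.14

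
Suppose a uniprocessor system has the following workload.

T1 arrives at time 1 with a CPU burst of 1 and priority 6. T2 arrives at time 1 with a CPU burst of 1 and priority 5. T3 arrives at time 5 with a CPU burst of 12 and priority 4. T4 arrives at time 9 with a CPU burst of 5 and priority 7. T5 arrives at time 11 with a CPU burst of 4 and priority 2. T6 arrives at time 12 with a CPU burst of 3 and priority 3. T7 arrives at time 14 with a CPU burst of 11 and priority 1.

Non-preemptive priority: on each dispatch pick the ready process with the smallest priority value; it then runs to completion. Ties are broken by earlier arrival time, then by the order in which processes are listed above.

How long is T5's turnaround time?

Timeline: | idle 0-1 | T2 1-2 | T1 2-3 | idle 3-5 | T3 5-17 | T7 17-28 | T5 28-32 | T6 32-35 | T4 35-40 |
Completion: T1=3  T2=2  T3=17  T4=40  T5=32  T6=35  T7=28
Turnaround(T5) = completion − arrival = 32 − 11 = 21

21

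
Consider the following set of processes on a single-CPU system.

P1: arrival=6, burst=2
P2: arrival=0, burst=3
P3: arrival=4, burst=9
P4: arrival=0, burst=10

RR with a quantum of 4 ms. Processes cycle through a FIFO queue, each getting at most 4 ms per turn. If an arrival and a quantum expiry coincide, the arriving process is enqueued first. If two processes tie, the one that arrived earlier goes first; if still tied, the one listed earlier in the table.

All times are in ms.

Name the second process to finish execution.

Timeline: | P2 0-3 | P4 3-7 | P3 7-11 | P1 11-13 | P4 13-17 | P3 17-21 | P4 21-23 | P3 23-24 |
Completion: P1=13  P2=3  P3=24  P4=23
Finish order: P2 → P1 → P4 → P3

P1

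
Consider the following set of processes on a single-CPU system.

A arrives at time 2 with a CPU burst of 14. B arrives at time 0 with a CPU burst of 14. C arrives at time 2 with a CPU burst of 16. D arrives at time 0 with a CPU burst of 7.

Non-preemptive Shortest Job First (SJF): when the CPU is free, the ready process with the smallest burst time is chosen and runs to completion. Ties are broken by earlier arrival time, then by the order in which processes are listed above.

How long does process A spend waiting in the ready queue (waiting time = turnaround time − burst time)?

Timeline: | D 0-7 | B 7-21 | A 21-35 | C 35-51 |
Completion: A=35  B=21  C=51  D=7
Turnaround (C−A): A=33  B=21  C=49  D=7
Waiting(A) = turnaround − burst = 33 − 14 = 19

19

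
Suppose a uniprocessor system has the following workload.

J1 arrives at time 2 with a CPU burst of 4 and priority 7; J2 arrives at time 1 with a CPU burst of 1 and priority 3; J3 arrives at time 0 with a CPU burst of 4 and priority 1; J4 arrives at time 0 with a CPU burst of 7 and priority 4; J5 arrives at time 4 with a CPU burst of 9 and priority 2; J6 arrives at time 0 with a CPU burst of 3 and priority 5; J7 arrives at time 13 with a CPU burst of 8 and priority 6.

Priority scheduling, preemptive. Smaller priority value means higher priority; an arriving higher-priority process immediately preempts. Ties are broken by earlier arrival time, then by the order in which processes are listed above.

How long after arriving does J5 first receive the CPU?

0

Gantt: | J3 0-4 | J5 4-13 | J2 13-14 | J4 14-21 | J6 21-24 | J7 24-32 | J1 32-36 |
Completion: J1=36  J2=14  J3=4  J4=21  J5=13  J6=24  J7=32
Response(J5) = first start − arrival = 4 − 4 = 0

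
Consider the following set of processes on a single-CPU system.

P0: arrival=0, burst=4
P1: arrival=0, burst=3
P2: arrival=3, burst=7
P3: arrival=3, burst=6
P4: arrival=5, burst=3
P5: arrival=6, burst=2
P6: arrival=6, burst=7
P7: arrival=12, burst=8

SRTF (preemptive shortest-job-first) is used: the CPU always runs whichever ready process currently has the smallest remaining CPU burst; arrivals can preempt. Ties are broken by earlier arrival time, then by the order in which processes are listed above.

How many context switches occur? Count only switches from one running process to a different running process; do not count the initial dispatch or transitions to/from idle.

Schedule: | P1 0-3 | P0 3-7 | P5 7-9 | P4 9-12 | P3 12-18 | P2 18-25 | P6 25-32 | P7 32-40 |
Completion: P0=7  P1=3  P2=25  P3=18  P4=12  P5=9  P6=32  P7=40
Turnaround (C−A): P0=7  P1=3  P2=22  P3=15  P4=7  P5=3  P6=26  P7=28

7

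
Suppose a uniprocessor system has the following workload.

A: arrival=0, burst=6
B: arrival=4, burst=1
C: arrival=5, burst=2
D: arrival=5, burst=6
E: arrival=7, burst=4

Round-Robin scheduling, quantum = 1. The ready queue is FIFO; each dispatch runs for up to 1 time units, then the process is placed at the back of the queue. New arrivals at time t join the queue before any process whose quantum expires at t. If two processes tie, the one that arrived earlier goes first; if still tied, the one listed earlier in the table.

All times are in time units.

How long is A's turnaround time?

9

Gantt: | A 0-4 | B 4-5 | A 5-6 | C 6-7 | D 7-8 | A 8-9 | E 9-10 | C 10-11 | D 11-12 | E 12-13 | D 13-14 | E 14-15 | D 15-16 | E 16-17 | D 17-19 |
Completion: A=9  B=5  C=11  D=19  E=17
Turnaround (C−A): A=9  B=1  C=6  D=14  E=10
Turnaround(A) = completion − arrival = 9 − 0 = 9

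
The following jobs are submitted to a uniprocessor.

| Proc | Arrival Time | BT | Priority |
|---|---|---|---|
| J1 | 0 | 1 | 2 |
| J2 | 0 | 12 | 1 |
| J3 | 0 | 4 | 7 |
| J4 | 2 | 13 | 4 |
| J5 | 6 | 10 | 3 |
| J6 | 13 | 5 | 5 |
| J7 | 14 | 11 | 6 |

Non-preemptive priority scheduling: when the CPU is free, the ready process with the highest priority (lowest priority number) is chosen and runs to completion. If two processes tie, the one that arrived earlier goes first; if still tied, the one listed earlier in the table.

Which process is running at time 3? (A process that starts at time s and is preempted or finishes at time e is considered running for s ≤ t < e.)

Timeline: | J2 0-12 | J1 12-13 | J5 13-23 | J4 23-36 | J6 36-41 | J7 41-52 | J3 52-56 |
Completion: J1=13  J2=12  J3=56  J4=36  J5=23  J6=41  J7=52

J2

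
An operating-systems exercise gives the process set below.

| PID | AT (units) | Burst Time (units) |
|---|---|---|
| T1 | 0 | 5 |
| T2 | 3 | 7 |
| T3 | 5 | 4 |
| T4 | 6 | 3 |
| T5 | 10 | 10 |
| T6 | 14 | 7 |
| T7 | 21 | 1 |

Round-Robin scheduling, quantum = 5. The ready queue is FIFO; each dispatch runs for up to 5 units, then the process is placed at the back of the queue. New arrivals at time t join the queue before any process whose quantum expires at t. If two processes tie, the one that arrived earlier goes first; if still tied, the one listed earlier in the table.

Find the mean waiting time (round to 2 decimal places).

9.43

Timeline: | T1 0-5 | T2 5-10 | T3 10-14 | T4 14-17 | T5 17-22 | T2 22-24 | T6 24-29 | T7 29-30 | T5 30-35 | T6 35-37 |
Completion: T1=5  T2=24  T3=14  T4=17  T5=35  T6=37  T7=30
Waiting times: T1=0, T2=14, T3=5, T4=8, T5=15, T6=16, T7=8
Average waiting = (0+14+5+8+15+16+8) / 7 = 66/7 = 9.43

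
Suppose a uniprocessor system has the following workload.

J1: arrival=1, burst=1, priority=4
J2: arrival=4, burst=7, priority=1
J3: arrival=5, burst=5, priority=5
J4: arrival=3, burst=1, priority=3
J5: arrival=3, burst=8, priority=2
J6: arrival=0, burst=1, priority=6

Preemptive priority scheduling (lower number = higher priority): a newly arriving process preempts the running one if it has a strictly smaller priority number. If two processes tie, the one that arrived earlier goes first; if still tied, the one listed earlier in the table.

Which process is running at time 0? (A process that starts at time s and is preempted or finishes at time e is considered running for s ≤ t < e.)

J6

Gantt: | J6 0-1 | J1 1-2 | idle 2-3 | J5 3-4 | J2 4-11 | J5 11-18 | J4 18-19 | J3 19-24 |
Completion: J1=2  J2=11  J3=24  J4=19  J5=18  J6=1
Turnaround (C−A): J1=1  J2=7  J3=19  J4=16  J5=15  J6=1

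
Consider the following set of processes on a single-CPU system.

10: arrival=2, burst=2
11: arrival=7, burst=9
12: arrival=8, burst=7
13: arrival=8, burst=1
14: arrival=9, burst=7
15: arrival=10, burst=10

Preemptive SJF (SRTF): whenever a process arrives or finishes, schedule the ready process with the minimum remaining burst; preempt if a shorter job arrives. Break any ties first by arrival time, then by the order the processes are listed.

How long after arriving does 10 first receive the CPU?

0

Gantt: | idle 0-2 | 10 2-4 | idle 4-7 | 11 7-8 | 13 8-9 | 12 9-16 | 14 16-23 | 11 23-31 | 15 31-41 |
Completion: 10=4  11=31  12=16  13=9  14=23  15=41
Turnaround (C−A): 10=2  11=24  12=8  13=1  14=14  15=31
Response(10) = first start − arrival = 2 − 2 = 0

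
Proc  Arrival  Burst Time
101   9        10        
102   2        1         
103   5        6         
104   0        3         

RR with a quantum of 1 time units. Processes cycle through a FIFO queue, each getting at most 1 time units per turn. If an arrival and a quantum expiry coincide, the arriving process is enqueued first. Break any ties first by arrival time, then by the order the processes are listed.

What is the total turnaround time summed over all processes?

Gantt: | 104 0-2 | 102 2-3 | 104 3-4 | idle 4-5 | 103 5-9 | 101 9-10 | 103 10-11 | 101 11-12 | 103 12-13 | 101 13-21 |
Completion: 101=21  102=3  103=13  104=4
Turnaround = completion − arrival: 101=12, 102=1, 103=8, 104=4
Total turnaround = 12 + 1 + 8 + 4 = 25

25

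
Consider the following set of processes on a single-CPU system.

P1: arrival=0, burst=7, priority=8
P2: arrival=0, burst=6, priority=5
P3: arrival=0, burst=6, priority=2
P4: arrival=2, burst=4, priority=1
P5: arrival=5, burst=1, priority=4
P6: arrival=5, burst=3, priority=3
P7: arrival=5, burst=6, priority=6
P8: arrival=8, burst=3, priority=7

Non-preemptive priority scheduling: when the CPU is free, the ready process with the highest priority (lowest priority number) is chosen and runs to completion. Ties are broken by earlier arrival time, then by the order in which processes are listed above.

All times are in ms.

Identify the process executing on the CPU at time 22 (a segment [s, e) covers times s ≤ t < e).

Timeline: | P3 0-6 | P4 6-10 | P6 10-13 | P5 13-14 | P2 14-20 | P7 20-26 | P8 26-29 | P1 29-36 |
Completion: P1=36  P2=20  P3=6  P4=10  P5=14  P6=13  P7=26  P8=29
Turnaround (C−A): P1=36  P2=20  P3=6  P4=8  P5=9  P6=8  P7=21  P8=21

P7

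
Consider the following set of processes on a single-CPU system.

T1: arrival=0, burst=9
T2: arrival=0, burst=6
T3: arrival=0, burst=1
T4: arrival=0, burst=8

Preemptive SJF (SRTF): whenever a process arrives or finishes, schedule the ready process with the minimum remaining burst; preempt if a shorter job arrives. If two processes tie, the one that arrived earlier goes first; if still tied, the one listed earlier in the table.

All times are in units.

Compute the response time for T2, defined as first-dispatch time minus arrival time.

Schedule: | T3 0-1 | T2 1-7 | T4 7-15 | T1 15-24 |
Completion: T1=24  T2=7  T3=1  T4=15
Turnaround (C−A): T1=24  T2=7  T3=1  T4=15
Response(T2) = first start − arrival = 1 − 0 = 1

1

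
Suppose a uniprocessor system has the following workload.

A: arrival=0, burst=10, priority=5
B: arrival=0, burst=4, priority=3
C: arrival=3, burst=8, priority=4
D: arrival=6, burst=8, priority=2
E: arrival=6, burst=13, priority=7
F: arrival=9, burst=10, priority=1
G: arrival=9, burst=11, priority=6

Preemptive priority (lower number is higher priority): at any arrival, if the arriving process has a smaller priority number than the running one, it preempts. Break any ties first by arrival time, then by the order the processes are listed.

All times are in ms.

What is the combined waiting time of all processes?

Gantt: | B 0-4 | C 4-6 | D 6-9 | F 9-19 | D 19-24 | C 24-30 | A 30-40 | G 40-51 | E 51-64 |
Completion: A=40  B=4  C=30  D=24  E=64  F=19  G=51
Waiting = turnaround − burst: A=30, B=0, C=19, D=10, E=45, F=0, G=31
Total waiting = 30 + 0 + 19 + 10 + 45 + 0 + 31 = 135

135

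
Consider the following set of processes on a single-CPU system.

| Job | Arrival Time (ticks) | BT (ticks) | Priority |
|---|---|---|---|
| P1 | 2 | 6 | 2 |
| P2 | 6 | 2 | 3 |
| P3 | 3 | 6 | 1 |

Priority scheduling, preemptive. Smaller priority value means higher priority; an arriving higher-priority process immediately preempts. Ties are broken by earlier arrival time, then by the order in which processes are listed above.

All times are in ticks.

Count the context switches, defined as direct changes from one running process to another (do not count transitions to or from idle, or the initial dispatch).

Gantt: | idle 0-2 | P1 2-3 | P3 3-9 | P1 9-14 | P2 14-16 |
Completion: P1=14  P2=16  P3=9
Turnaround (C−A): P1=12  P2=10  P3=6

3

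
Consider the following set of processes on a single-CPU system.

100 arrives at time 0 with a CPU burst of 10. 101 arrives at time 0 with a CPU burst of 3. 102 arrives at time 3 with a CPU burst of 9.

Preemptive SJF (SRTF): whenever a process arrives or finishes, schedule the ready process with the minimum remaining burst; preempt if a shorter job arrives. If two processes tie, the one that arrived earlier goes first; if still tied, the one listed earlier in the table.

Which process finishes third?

100

Timeline: | 101 0-3 | 102 3-12 | 100 12-22 |
Completion: 100=22  101=3  102=12
Turnaround (C−A): 100=22  101=3  102=9
Finish order: 101 → 102 → 100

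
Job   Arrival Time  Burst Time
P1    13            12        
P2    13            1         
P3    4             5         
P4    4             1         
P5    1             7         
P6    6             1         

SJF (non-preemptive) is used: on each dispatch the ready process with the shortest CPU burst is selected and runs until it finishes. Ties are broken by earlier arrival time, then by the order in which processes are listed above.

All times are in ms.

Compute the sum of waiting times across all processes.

18

Timeline: | idle 0-1 | P5 1-8 | P4 8-9 | P6 9-10 | P3 10-15 | P2 15-16 | P1 16-28 |
Completion: P1=28  P2=16  P3=15  P4=9  P5=8  P6=10
Turnaround (C−A): P1=15  P2=3  P3=11  P4=5  P5=7  P6=4
Waiting = turnaround − burst: P1=3, P2=2, P3=6, P4=4, P5=0, P6=3
Total waiting = 3 + 2 + 6 + 4 + 0 + 3 = 18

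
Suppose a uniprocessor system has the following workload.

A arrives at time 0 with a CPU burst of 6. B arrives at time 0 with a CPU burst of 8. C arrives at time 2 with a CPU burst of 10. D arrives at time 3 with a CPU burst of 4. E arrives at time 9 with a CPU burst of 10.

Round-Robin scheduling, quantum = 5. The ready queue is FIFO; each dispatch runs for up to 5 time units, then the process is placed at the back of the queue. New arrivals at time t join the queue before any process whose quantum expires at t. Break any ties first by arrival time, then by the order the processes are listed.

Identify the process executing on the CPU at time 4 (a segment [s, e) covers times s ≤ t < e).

A

Gantt: | A 0-5 | B 5-10 | C 10-15 | D 15-19 | A 19-20 | E 20-25 | B 25-28 | C 28-33 | E 33-38 |
Completion: A=20  B=28  C=33  D=19  E=38
Turnaround (C−A): A=20  B=28  C=31  D=16  E=29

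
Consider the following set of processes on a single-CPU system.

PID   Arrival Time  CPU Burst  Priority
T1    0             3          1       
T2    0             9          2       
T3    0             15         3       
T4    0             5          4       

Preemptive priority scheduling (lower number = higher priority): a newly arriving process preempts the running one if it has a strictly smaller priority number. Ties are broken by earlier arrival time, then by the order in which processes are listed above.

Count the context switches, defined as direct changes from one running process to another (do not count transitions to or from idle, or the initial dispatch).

Schedule: | T1 0-3 | T2 3-12 | T3 12-27 | T4 27-32 |
Completion: T1=3  T2=12  T3=27  T4=32

3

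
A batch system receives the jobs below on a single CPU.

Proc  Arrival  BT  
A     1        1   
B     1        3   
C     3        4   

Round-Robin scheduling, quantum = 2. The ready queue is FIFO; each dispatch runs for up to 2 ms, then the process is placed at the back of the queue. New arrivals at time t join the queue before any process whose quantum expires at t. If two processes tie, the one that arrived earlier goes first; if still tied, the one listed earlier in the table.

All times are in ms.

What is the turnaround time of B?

6

Schedule: | idle 0-1 | A 1-2 | B 2-4 | C 4-6 | B 6-7 | C 7-9 |
Completion: A=2  B=7  C=9
Turnaround (C−A): A=1  B=6  C=6
Turnaround(B) = completion − arrival = 7 − 1 = 6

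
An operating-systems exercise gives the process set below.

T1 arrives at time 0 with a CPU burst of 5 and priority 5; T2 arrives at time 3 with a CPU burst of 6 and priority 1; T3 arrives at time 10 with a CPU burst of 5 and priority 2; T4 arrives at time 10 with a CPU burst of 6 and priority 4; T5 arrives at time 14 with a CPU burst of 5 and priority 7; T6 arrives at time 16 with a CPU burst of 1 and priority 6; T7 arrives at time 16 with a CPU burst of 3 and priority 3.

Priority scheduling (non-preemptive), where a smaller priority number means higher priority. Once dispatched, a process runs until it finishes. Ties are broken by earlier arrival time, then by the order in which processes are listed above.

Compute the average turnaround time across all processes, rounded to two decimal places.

Gantt: | T1 0-5 | T2 5-11 | T3 11-16 | T7 16-19 | T4 19-25 | T6 25-26 | T5 26-31 |
Completion: T1=5  T2=11  T3=16  T4=25  T5=31  T6=26  T7=19
Turnaround (C−A): T1=5  T2=8  T3=6  T4=15  T5=17  T6=10  T7=3
Turnaround times: T1=5, T2=8, T3=6, T4=15, T5=17, T6=10, T7=3
Average turnaround = (5+8+6+15+17+10+3) / 7 = 64/7 = 9.14

9.14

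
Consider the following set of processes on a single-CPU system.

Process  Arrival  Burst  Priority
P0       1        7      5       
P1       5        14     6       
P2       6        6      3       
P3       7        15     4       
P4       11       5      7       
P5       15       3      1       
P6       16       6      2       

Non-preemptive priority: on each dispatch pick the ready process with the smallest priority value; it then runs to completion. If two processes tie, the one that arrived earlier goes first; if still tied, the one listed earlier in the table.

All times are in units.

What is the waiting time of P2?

Schedule: | idle 0-1 | P0 1-8 | P2 8-14 | P3 14-29 | P5 29-32 | P6 32-38 | P1 38-52 | P4 52-57 |
Completion: P0=8  P1=52  P2=14  P3=29  P4=57  P5=32  P6=38
Turnaround (C−A): P0=7  P1=47  P2=8  P3=22  P4=46  P5=17  P6=22
Waiting(P2) = turnaround − burst = 8 − 6 = 2

2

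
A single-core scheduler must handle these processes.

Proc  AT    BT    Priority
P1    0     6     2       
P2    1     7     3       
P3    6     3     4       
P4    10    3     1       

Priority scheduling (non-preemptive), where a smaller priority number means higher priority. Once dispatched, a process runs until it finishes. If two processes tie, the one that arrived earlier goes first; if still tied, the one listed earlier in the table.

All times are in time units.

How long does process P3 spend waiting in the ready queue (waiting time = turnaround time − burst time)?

10

Schedule: | P1 0-6 | P2 6-13 | P4 13-16 | P3 16-19 |
Completion: P1=6  P2=13  P3=19  P4=16
Waiting(P3) = turnaround − burst = 13 − 3 = 10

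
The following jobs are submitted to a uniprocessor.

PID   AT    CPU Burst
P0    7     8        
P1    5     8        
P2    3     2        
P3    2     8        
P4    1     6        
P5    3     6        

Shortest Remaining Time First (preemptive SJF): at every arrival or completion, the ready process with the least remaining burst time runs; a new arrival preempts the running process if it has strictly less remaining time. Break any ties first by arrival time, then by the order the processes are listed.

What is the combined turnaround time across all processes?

Schedule: | idle 0-1 | P4 1-3 | P2 3-5 | P4 5-9 | P5 9-15 | P3 15-23 | P1 23-31 | P0 31-39 |
Completion: P0=39  P1=31  P2=5  P3=23  P4=9  P5=15
Turnaround (C−A): P0=32  P1=26  P2=2  P3=21  P4=8  P5=12
Turnaround = completion − arrival: P0=32, P1=26, P2=2, P3=21, P4=8, P5=12
Total turnaround = 32 + 26 + 2 + 21 + 8 + 12 = 101

101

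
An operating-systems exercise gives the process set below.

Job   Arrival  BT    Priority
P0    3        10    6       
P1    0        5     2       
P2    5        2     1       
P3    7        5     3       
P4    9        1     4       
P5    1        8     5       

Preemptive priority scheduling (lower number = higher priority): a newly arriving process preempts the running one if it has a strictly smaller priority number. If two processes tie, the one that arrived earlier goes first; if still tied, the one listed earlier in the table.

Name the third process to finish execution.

Schedule: | P1 0-5 | P2 5-7 | P3 7-12 | P4 12-13 | P5 13-21 | P0 21-31 |
Completion: P0=31  P1=5  P2=7  P3=12  P4=13  P5=21
Finish order: P1 → P2 → P3 → P4 → P5 → P0

P3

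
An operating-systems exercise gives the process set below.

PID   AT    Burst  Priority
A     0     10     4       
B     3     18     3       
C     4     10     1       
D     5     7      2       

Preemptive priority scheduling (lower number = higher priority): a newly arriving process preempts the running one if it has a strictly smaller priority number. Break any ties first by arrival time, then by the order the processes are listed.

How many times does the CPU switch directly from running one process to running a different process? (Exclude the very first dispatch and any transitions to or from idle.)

5

Schedule: | A 0-3 | B 3-4 | C 4-14 | D 14-21 | B 21-38 | A 38-45 |
Completion: A=45  B=38  C=14  D=21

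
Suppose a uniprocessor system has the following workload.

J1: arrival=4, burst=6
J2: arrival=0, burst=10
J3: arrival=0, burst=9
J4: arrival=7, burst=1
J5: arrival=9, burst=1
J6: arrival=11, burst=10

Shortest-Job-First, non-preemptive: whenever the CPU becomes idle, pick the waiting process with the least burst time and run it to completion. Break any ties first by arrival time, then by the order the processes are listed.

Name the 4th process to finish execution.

J1

Gantt: | J3 0-9 | J4 9-10 | J5 10-11 | J1 11-17 | J2 17-27 | J6 27-37 |
Completion: J1=17  J2=27  J3=9  J4=10  J5=11  J6=37
Turnaround (C−A): J1=13  J2=27  J3=9  J4=3  J5=2  J6=26
Finish order: J3 → J4 → J5 → J1 → J2 → J6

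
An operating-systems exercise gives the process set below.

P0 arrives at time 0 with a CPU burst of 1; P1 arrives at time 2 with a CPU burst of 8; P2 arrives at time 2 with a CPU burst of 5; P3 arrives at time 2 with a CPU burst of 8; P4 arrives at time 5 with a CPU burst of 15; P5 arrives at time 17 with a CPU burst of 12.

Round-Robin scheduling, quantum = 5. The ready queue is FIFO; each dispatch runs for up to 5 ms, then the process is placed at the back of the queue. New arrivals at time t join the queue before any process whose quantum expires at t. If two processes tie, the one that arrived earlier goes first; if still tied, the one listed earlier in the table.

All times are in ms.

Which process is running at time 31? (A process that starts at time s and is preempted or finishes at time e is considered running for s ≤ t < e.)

P3

Timeline: | P0 0-1 | idle 1-2 | P1 2-7 | P2 7-12 | P3 12-17 | P4 17-22 | P1 22-25 | P5 25-30 | P3 30-33 | P4 33-38 | P5 38-43 | P4 43-48 | P5 48-50 |
Completion: P0=1  P1=25  P2=12  P3=33  P4=48  P5=50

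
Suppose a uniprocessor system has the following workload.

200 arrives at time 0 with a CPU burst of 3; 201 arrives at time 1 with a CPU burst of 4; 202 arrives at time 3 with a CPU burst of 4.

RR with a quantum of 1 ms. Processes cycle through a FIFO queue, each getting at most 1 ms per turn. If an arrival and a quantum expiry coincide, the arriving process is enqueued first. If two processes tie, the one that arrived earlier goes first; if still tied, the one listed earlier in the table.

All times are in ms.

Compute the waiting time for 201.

4

Timeline: | 200 0-1 | 201 1-2 | 200 2-3 | 201 3-4 | 202 4-5 | 200 5-6 | 201 6-7 | 202 7-8 | 201 8-9 | 202 9-11 |
Completion: 200=6  201=9  202=11
Turnaround (C−A): 200=6  201=8  202=8
Waiting(201) = turnaround − burst = 8 − 4 = 4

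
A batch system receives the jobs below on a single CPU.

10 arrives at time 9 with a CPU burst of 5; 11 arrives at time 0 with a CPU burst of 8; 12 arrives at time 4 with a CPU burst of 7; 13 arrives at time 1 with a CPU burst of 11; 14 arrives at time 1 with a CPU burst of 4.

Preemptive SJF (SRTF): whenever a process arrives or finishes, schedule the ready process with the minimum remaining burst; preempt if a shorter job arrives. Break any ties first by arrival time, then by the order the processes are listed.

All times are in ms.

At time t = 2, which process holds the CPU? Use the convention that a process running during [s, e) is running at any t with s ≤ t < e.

14

Gantt: | 11 0-1 | 14 1-5 | 11 5-12 | 10 12-17 | 12 17-24 | 13 24-35 |
Completion: 10=17  11=12  12=24  13=35  14=5
Turnaround (C−A): 10=8  11=12  12=20  13=34  14=4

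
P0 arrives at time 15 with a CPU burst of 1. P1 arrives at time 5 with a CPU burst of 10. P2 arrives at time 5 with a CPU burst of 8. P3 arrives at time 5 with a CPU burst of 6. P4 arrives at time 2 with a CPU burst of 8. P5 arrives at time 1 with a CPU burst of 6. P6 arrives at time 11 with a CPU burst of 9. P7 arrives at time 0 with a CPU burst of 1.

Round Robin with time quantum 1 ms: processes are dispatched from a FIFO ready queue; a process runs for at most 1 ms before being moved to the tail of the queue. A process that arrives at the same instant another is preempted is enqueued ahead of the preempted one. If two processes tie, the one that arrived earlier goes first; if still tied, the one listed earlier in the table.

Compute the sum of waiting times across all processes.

Timeline: | P7 0-1 | P5 1-2 | P4 2-3 | P5 3-4 | P4 4-5 | P5 5-6 | P1 6-7 | P2 7-8 | P3 8-9 | P4 9-10 | P5 10-11 | P1 11-12 | P2 12-13 | P3 13-14 | P4 14-15 | P6 15-16 | P5 16-17 | P1 17-18 | P2 18-19 | P3 19-20 | P0 20-21 | P4 21-22 | P6 22-23 | P5 23-24 | P1 24-25 | P2 25-26 | P3 26-27 | P4 27-28 | P6 28-29 | P1 29-30 | P2 30-31 | P3 31-32 | P4 32-33 | P6 33-34 | P1 34-35 | P2 35-36 | P3 36-37 | P4 37-38 | P6 38-39 | P1 39-40 | P2 40-41 | P6 41-42 | P1 42-43 | P2 43-44 | P6 44-45 | P1 45-46 | P6 46-47 | P1 47-48 | P6 48-49 |
Completion: P0=21  P1=48  P2=44  P3=37  P4=38  P5=24  P6=49  P7=1
Turnaround (C−A): P0=6  P1=43  P2=39  P3=32  P4=36  P5=23  P6=38  P7=1
Waiting = turnaround − burst: P0=5, P1=33, P2=31, P3=26, P4=28, P5=17, P6=29, P7=0
Total waiting = 5 + 33 + 31 + 26 + 28 + 17 + 29 + 0 = 169

169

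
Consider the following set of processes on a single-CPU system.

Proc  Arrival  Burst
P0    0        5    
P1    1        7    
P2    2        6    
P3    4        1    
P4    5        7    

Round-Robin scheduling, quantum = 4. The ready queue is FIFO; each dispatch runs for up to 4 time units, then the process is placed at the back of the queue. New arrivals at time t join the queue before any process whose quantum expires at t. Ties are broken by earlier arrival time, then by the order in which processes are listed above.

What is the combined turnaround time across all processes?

85

Gantt: | P0 0-4 | P1 4-8 | P2 8-12 | P3 12-13 | P0 13-14 | P4 14-18 | P1 18-21 | P2 21-23 | P4 23-26 |
Completion: P0=14  P1=21  P2=23  P3=13  P4=26
Turnaround (C−A): P0=14  P1=20  P2=21  P3=9  P4=21
Turnaround = completion − arrival: P0=14, P1=20, P2=21, P3=9, P4=21
Total turnaround = 14 + 20 + 21 + 9 + 21 = 85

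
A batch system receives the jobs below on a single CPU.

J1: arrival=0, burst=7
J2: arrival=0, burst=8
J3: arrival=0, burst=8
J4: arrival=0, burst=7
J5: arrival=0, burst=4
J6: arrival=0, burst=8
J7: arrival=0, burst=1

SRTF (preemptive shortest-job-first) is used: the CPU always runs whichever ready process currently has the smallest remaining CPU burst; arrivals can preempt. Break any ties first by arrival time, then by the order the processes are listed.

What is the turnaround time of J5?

Timeline: | J7 0-1 | J5 1-5 | J1 5-12 | J4 12-19 | J2 19-27 | J3 27-35 | J6 35-43 |
Completion: J1=12  J2=27  J3=35  J4=19  J5=5  J6=43  J7=1
Turnaround (C−A): J1=12  J2=27  J3=35  J4=19  J5=5  J6=43  J7=1
Turnaround(J5) = completion − arrival = 5 − 0 = 5

5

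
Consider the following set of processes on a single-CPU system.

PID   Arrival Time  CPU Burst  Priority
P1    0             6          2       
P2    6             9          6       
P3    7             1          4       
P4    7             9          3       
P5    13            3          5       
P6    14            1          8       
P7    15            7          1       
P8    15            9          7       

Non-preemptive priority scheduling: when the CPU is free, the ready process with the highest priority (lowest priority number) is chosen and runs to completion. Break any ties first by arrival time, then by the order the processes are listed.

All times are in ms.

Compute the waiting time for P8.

Schedule: | P1 0-6 | P2 6-15 | P7 15-22 | P4 22-31 | P3 31-32 | P5 32-35 | P8 35-44 | P6 44-45 |
Completion: P1=6  P2=15  P3=32  P4=31  P5=35  P6=45  P7=22  P8=44
Turnaround (C−A): P1=6  P2=9  P3=25  P4=24  P5=22  P6=31  P7=7  P8=29
Waiting(P8) = turnaround − burst = 29 − 9 = 20

20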